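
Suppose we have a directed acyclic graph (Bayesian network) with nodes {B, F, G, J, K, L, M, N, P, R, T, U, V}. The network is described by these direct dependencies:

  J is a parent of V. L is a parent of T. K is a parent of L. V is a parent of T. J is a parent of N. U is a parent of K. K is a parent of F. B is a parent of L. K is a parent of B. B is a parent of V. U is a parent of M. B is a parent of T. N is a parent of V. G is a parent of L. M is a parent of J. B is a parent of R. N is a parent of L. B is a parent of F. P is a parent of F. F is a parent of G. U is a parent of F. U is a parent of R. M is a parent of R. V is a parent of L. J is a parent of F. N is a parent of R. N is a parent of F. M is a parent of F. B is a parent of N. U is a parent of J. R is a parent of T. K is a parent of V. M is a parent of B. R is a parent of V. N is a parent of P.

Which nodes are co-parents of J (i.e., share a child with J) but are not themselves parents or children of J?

{B, K, P, R}

Children of J: F, N, V.
  parents(N) \ {J} = {B}.
  V also has parents B, K, N, R.
  parents(F) \ {J} = {B, K, M, N, P, U}.
Excluding nodes already adjacent to J (F, M, N, U, V), the co-parent-only contribution is {B, K, P, R}.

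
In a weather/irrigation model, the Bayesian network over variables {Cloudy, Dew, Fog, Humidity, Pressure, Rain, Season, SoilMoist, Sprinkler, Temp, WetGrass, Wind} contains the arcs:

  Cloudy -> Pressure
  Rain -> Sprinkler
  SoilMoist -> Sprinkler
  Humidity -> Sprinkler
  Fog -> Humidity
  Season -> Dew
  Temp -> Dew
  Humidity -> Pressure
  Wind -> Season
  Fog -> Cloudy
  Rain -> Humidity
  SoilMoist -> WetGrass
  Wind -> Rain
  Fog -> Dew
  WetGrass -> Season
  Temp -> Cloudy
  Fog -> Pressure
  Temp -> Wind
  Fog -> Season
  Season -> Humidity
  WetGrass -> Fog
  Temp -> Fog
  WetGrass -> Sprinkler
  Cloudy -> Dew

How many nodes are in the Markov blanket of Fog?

9

Fog has parents Temp, WetGrass.
Fog's children: Cloudy, Dew, Humidity, Pressure, Season.
Co-parents of Fog (other parents of its children):
  Season also has parents WetGrass, Wind.
  Cloudy's other parent is Temp.
  parents(Humidity) \ {Fog} = {Rain, Season}.
  Dew's other parents are Cloudy, Season, Temp.
  Pressure's other parents are Cloudy, Humidity.
MB(Fog) = {Cloudy, Dew, Humidity, Pressure, Rain, Season, Temp, WetGrass, Wind}, which has 9 nodes.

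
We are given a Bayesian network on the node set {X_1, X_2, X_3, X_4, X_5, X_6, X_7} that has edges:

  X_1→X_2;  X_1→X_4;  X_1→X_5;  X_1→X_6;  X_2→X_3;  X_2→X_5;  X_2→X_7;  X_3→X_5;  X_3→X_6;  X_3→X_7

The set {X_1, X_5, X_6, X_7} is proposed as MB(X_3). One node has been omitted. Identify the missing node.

X_2

The Markov blanket of a node is its parents, its children, and the other parents of its children.
Ch(X_3) = {X_5, X_6, X_7}.
X_3 has parent X_2.
Other parents of X_3's children:
  X_5 also has parents X_1, X_2.
  X_6's other parent is X_1.
  X_7's other parent is X_2.
MB(X_3) = {X_1, X_2, X_5, X_6, X_7}.
Comparing with the claimed set, X_2 is missing.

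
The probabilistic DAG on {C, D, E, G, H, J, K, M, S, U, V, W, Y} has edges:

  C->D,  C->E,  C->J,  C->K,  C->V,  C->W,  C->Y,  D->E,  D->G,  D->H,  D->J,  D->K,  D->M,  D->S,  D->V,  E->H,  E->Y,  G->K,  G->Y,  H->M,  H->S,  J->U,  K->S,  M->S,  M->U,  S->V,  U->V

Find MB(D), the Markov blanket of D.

{C, E, G, H, J, K, M, S, U, V}

Children of D: E, G, H, J, K, M, S, V.
Pa(D) = {C}.
Co-parents of D (other parents of its children):
  E also has parent C.
  G has no other parent.
  parents(H) \ {D} = {E}.
  parents(J) \ {D} = {C}.
  K also has parents C, G.
  parents(M) \ {D} = {H}.
  parents(S) \ {D} = {H, K, M}.
  V's other parents are C, S, U.
Union: {C} ∪ {E, G, H, J, K, M, S, V} ∪ {C, E, G, H, K, M, S, U} = {C, E, G, H, J, K, M, S, U, V}.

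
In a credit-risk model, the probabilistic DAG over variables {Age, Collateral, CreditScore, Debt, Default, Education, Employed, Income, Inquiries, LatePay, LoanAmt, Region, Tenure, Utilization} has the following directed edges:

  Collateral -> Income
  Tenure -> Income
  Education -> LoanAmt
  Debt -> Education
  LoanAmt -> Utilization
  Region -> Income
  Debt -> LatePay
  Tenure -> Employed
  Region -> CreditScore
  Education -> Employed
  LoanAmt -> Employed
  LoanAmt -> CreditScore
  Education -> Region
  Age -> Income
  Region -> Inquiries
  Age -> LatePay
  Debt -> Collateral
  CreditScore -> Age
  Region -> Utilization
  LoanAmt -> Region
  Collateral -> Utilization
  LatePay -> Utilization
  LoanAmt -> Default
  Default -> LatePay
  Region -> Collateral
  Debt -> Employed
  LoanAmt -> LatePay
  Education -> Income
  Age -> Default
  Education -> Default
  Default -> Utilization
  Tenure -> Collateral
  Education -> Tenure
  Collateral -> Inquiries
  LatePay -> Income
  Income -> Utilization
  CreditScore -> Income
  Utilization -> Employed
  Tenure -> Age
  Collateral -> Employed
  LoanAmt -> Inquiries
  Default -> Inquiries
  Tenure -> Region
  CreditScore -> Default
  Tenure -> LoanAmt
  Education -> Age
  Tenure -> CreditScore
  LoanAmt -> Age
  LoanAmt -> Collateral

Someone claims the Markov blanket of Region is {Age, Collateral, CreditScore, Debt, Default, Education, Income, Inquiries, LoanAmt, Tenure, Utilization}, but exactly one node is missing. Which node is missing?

LatePay

Pa(Region) = {Education, LoanAmt, Tenure}.
Region's children: Collateral, CreditScore, Income, Inquiries, Utilization.
For each child, the remaining parents (spouses of Region):
  CreditScore also has parents LoanAmt, Tenure.
  parents(Collateral) \ {Region} = {Debt, LoanAmt, Tenure}.
  Income also has parents Age, Collateral, CreditScore, Education, LatePay, Tenure.
  Inquiries also has parents Collateral, Default, LoanAmt.
  Utilization's other parents are Collateral, Default, Income, LatePay, LoanAmt.
MB(Region) = {Age, Collateral, CreditScore, Debt, Default, Education, Income, Inquiries, LatePay, LoanAmt, Tenure, Utilization}.
Comparing with the claimed set, LatePay is missing.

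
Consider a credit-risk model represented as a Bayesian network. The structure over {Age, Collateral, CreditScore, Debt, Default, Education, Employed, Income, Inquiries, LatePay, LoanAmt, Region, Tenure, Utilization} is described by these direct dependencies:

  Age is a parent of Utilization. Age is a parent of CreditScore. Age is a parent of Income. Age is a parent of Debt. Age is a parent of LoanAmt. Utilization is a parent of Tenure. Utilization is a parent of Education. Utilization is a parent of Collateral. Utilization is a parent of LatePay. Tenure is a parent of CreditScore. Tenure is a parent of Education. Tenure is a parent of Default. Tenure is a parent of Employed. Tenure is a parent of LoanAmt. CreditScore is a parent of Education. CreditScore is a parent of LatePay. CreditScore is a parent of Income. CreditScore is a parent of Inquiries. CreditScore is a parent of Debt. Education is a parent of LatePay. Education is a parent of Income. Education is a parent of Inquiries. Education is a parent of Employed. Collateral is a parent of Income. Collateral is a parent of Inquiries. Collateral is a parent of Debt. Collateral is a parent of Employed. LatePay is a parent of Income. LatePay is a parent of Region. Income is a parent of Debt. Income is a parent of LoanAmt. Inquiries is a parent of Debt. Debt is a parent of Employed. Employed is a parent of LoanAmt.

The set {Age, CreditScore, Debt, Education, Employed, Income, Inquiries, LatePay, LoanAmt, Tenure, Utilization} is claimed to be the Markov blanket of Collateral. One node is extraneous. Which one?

Recall MB(v) = parents ∪ children ∪ spouses, where spouses are the other parents of v's children.
Collateral's parents: Utilization.
Collateral's children: Debt, Employed, Income, Inquiries.
For each child, the remaining parents (spouses of Collateral):
  Income also has parents Age, CreditScore, Education, LatePay.
  Inquiries also has parents CreditScore, Education.
  Debt's other parents are Age, CreditScore, Income, Inquiries.
  parents(Employed) \ {Collateral} = {Debt, Education, Tenure}.
MB(Collateral) = {Age, CreditScore, Debt, Education, Employed, Income, Inquiries, LatePay, Tenure, Utilization}.
LoanAmt is neither a parent, child, nor co-parent of Collateral, so it does not belong.

LoanAmt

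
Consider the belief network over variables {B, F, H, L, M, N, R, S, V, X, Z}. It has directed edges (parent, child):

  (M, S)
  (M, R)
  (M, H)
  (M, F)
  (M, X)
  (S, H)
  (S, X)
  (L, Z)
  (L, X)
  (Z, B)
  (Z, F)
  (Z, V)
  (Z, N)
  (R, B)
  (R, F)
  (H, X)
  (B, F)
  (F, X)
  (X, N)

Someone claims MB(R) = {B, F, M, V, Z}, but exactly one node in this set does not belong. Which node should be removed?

V

Ch(R) = {B, F}.
R has parent M.
Other parents of R's children:
  parents(B) \ {R} = {Z}.
  parents(F) \ {R} = {B, M, Z}.
MB(R) = {B, F, M, Z}.
V is neither a parent, child, nor co-parent of R, so it does not belong.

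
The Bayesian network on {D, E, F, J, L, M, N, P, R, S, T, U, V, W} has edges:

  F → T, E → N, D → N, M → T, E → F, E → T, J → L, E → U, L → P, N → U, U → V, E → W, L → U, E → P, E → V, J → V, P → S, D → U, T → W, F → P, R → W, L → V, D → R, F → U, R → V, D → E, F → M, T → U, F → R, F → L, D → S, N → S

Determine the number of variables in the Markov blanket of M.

Recall MB(v) = parents ∪ children ∪ spouses, where spouses are the other parents of v's children.
M has child T.
M's parents: F.
Co-parents of M (other parents of its children):
  parents(T) \ {M} = {E, F}.
MB(M) = {E, F, T}, which has 3 nodes.

3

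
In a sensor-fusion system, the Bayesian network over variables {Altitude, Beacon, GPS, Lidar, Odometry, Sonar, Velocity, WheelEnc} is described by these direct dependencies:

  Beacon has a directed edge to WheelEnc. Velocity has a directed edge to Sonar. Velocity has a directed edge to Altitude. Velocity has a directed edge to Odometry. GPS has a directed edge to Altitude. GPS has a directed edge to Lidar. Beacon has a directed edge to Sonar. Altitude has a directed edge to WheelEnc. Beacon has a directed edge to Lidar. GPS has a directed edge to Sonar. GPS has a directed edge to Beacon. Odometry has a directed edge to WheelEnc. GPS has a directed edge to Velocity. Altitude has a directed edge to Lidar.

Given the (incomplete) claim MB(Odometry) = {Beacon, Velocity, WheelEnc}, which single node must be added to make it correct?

Altitude

A node's Markov blanket = Pa ∪ Ch ∪ (parents of Ch other than the node itself).
Odometry's parents: Velocity.
Ch(Odometry) = {WheelEnc}.
Other parents of Odometry's children:
  WheelEnc: Altitude, Beacon
MB(Odometry) = {Altitude, Beacon, Velocity, WheelEnc}.
Comparing with the claimed set, Altitude is missing.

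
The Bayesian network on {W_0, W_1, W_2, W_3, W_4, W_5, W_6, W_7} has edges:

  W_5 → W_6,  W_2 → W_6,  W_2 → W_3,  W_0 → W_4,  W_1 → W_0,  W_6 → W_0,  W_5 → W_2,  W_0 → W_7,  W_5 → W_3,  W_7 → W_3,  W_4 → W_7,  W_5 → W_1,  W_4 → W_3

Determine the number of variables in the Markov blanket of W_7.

A node's Markov blanket = Pa ∪ Ch ∪ (parents of Ch other than the node itself).
Pa(W_7) = {W_0, W_4}.
W_7 has child W_3.
Other parents of W_7's children:
  W_3: W_2, W_4, W_5
MB(W_7) = {W_0, W_2, W_3, W_4, W_5}, which has 5 nodes.

5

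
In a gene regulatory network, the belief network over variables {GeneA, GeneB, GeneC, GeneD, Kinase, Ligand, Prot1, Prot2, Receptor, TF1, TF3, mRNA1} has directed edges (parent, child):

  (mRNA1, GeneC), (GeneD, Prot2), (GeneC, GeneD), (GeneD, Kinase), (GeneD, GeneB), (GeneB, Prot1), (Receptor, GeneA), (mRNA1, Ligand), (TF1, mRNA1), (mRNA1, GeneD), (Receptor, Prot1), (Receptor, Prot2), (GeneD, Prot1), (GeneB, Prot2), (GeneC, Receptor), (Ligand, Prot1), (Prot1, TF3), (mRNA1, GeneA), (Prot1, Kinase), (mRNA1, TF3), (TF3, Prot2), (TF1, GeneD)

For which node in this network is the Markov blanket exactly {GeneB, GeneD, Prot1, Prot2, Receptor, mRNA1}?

The target node must have every member of {GeneB, GeneD, Prot1, Prot2, Receptor, mRNA1} as a parent, child, or co-parent, and no others.
Parents of TF3: Prot1, mRNA1; children: Prot2; co-parents: GeneB, GeneD, Receptor.
These exactly cover the given set, so the node is TF3.

TF3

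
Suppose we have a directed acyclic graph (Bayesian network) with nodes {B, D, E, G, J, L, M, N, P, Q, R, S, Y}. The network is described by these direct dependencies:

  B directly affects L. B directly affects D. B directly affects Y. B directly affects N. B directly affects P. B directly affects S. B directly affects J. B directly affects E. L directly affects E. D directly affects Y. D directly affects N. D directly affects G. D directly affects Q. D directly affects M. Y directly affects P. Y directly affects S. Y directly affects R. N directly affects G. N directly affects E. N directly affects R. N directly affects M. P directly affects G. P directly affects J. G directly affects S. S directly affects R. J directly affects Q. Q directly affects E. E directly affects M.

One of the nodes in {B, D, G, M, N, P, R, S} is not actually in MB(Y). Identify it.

M

A node's Markov blanket = Pa ∪ Ch ∪ (parents of Ch other than the node itself).
Children of Y: P, R, S.
Y has parents B, D.
For each child, the remaining parents (spouses of Y):
  P's other parent is B.
  parents(S) \ {Y} = {B, G}.
  parents(R) \ {Y} = {N, S}.
MB(Y) = {B, D, G, N, P, R, S}.
M is neither a parent, child, nor co-parent of Y, so it does not belong.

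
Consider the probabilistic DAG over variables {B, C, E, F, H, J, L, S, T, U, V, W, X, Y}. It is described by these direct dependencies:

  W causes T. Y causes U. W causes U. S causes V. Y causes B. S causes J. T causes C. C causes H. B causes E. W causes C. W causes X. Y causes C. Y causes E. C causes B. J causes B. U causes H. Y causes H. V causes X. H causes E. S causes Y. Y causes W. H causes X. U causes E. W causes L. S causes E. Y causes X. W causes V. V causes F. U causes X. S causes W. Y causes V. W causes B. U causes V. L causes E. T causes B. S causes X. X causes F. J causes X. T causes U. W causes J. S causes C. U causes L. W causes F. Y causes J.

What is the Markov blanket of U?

Recall MB(v) = parents ∪ children ∪ spouses, where spouses are the other parents of v's children.
Pa(U) = {T, W, Y}.
U's children: E, H, L, V, X.
Parents of each child, excluding U:
  H: C, Y
  V: S, W, Y
  L: W
  X: H, J, S, V, W, Y
  E: B, H, L, S, Y
So the Markov blanket of U is {B, C, E, H, J, L, S, T, V, W, X, Y}.

{B, C, E, H, J, L, S, T, V, W, X, Y}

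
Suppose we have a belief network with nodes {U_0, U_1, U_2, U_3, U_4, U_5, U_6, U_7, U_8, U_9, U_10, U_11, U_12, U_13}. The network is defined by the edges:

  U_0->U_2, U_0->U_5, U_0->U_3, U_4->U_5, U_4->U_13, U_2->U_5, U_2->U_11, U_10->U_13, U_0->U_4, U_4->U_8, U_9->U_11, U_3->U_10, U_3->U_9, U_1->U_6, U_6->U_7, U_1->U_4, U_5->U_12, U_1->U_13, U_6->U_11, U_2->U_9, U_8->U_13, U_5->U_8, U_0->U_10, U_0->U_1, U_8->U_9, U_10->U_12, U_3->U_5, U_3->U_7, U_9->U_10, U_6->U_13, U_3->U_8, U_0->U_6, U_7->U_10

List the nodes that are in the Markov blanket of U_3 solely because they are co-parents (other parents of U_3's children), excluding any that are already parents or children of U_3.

Children of U_3: U_5, U_7, U_8, U_9, U_10.
  U_5: U_0, U_2, U_4
  U_7: U_6
  U_8: U_4, U_5
  U_9: U_2, U_8
  U_10: U_0, U_7, U_9
Excluding nodes already adjacent to U_3 (U_0, U_5, U_7, U_8, U_9, U_10), the co-parent-only contribution is {U_2, U_4, U_6}.

{U_2, U_4, U_6}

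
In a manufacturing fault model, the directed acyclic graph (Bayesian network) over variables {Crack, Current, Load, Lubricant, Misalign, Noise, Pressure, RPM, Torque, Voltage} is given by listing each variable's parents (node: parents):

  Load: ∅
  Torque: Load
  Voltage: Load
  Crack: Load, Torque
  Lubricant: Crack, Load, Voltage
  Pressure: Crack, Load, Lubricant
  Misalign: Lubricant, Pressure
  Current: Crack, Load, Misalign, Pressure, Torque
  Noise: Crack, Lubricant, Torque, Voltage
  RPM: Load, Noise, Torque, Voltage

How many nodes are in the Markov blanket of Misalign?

6

Recall MB(v) = parents ∪ children ∪ spouses, where spouses are the other parents of v's children.
Parents of Misalign: Lubricant, Pressure.
Children of Misalign: Current.
Parents of each child, excluding Misalign:
  parents(Current) \ {Misalign} = {Crack, Load, Pressure, Torque}.
MB(Misalign) = {Crack, Current, Load, Lubricant, Pressure, Torque}, which has 6 nodes.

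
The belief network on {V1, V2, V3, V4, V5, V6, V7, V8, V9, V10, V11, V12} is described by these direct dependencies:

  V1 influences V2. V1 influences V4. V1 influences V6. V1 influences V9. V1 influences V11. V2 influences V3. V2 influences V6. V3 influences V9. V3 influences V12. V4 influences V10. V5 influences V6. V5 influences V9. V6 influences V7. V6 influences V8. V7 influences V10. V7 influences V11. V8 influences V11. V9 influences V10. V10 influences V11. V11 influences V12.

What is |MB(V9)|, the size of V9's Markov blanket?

Pa(V9) = {V1, V3, V5}.
Children of V9: V10.
For each child, the remaining parents (spouses of V9):
  V10's other parents are V4, V7.
MB(V9) = {V1, V3, V4, V5, V7, V10}, which has 6 nodes.

6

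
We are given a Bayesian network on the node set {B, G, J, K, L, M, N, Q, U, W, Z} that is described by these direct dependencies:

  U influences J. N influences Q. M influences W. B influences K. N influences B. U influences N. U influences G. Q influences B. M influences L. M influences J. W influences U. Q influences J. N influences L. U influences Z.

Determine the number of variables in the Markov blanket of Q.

Recall MB(v) = parents ∪ children ∪ spouses, where spouses are the other parents of v's children.
Parents of Q: N.
Q has children B, J.
Parents of each child, excluding Q:
  B: N
  J: M, U
MB(Q) = {B, J, M, N, U}, which has 5 nodes.

5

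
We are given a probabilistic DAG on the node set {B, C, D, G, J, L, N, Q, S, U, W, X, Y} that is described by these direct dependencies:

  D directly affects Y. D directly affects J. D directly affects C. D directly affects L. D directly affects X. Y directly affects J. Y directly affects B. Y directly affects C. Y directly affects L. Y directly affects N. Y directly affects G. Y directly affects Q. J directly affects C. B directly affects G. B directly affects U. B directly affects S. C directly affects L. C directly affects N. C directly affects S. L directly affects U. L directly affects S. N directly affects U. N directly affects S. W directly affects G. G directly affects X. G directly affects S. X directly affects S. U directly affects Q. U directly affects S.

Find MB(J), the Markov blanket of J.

Children of J: C.
Parents of J: D, Y.
For each child, the remaining parents (spouses of J):
  C: D, Y
Taking the union gives {C, D, Y}.

{C, D, Y}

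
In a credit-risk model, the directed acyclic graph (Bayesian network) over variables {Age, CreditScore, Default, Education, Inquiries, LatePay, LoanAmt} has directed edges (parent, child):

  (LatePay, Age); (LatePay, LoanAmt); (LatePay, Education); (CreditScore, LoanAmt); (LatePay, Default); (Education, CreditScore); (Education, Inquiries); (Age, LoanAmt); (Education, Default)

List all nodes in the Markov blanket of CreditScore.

Recall MB(v) = parents ∪ children ∪ spouses, where spouses are the other parents of v's children.
CreditScore has child LoanAmt.
CreditScore has parent Education.
Other parents of CreditScore's children:
  LoanAmt: Age, LatePay
Union: {Education} ∪ {LoanAmt} ∪ {Age, LatePay} = {Age, Education, LatePay, LoanAmt}.

{Age, Education, LatePay, LoanAmt}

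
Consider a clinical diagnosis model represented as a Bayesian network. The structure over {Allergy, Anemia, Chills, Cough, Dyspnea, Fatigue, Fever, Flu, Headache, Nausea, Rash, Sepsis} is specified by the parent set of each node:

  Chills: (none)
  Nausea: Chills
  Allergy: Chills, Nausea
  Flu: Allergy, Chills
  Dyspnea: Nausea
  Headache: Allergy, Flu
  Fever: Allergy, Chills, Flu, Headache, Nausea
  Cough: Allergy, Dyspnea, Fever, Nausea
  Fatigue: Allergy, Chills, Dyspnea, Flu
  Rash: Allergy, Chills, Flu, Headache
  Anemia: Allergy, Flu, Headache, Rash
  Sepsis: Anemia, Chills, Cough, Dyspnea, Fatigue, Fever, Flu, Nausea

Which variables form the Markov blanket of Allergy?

{Anemia, Chills, Cough, Dyspnea, Fatigue, Fever, Flu, Headache, Nausea, Rash}

Recall MB(v) = parents ∪ children ∪ spouses, where spouses are the other parents of v's children.
Allergy's children: Anemia, Cough, Fatigue, Fever, Flu, Headache, Rash.
Parents of Allergy: Chills, Nausea.
Co-parents of Allergy (other parents of its children):
  Flu: Chills
  Headache: Flu
  Fever: Chills, Flu, Headache, Nausea
  Cough: Dyspnea, Fever, Nausea
  Fatigue: Chills, Dyspnea, Flu
  Rash: Chills, Flu, Headache
  Anemia: Flu, Headache, Rash
MB(Allergy) = {Anemia, Chills, Cough, Dyspnea, Fatigue, Fever, Flu, Headache, Nausea, Rash}.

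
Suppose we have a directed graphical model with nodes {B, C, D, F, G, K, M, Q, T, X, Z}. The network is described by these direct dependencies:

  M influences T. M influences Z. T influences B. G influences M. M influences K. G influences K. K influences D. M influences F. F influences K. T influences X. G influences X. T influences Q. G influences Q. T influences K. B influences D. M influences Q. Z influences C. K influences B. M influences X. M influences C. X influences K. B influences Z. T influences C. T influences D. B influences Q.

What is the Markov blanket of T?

A node's Markov blanket = Pa ∪ Ch ∪ (parents of Ch other than the node itself).
T has children B, C, D, K, Q, X.
Pa(T) = {M}.
Other parents of T's children:
  parents(X) \ {T} = {G, M}.
  K also has parents F, G, M, X.
  B's other parent is K.
  D also has parents B, K.
  C also has parents M, Z.
  Q's other parents are B, G, M.
Union: {M} ∪ {B, C, D, K, Q, X} ∪ {B, F, G, K, M, X, Z} = {B, C, D, F, G, K, M, Q, X, Z}.

{B, C, D, F, G, K, M, Q, X, Z}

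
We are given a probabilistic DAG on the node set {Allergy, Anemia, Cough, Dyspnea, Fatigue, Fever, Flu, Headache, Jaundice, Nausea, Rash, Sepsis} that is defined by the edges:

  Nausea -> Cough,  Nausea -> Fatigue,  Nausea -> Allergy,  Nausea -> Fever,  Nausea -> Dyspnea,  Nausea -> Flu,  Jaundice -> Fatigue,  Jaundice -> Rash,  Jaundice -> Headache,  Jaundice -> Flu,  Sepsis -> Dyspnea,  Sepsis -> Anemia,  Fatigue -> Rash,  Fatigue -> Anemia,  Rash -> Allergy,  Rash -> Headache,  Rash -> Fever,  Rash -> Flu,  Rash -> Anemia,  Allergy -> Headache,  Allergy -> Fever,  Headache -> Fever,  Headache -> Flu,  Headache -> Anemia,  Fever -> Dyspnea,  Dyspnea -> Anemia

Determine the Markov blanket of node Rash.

{Allergy, Anemia, Dyspnea, Fatigue, Fever, Flu, Headache, Jaundice, Nausea, Sepsis}

Parents of Rash: Fatigue, Jaundice.
Children of Rash: Allergy, Anemia, Fever, Flu, Headache.
Parents of each child, excluding Rash:
  Allergy's other parent is Nausea.
  Headache's other parents are Allergy, Jaundice.
  parents(Fever) \ {Rash} = {Allergy, Headache, Nausea}.
  Flu also has parents Headache, Jaundice, Nausea.
  parents(Anemia) \ {Rash} = {Dyspnea, Fatigue, Headache, Sepsis}.
Union: {Fatigue, Jaundice} ∪ {Allergy, Anemia, Fever, Flu, Headache} ∪ {Allergy, Dyspnea, Fatigue, Headache, Jaundice, Nausea, Sepsis} = {Allergy, Anemia, Dyspnea, Fatigue, Fever, Flu, Headache, Jaundice, Nausea, Sepsis}.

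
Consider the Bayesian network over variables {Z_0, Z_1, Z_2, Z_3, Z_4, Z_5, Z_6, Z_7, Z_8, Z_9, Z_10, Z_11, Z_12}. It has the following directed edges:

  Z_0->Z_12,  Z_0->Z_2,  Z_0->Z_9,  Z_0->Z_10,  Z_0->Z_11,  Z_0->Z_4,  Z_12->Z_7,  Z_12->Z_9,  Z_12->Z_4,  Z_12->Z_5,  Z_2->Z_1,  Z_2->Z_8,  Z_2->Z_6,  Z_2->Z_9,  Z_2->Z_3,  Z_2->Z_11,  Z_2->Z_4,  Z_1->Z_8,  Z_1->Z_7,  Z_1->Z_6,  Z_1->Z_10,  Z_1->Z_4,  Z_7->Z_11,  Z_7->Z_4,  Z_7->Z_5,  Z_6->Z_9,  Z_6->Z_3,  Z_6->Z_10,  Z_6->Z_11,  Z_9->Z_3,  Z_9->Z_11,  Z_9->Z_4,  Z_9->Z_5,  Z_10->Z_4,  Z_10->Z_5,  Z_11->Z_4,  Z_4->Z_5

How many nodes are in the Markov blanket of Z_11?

A node's Markov blanket = Pa ∪ Ch ∪ (parents of Ch other than the node itself).
Parents of Z_11: Z_0, Z_2, Z_6, Z_7, Z_9.
Z_11's children: Z_4.
Other parents of Z_11's children:
  Z_4: Z_0, Z_1, Z_2, Z_7, Z_9, Z_10, Z_12
MB(Z_11) = {Z_0, Z_1, Z_2, Z_4, Z_6, Z_7, Z_9, Z_10, Z_12}, which has 9 nodes.

9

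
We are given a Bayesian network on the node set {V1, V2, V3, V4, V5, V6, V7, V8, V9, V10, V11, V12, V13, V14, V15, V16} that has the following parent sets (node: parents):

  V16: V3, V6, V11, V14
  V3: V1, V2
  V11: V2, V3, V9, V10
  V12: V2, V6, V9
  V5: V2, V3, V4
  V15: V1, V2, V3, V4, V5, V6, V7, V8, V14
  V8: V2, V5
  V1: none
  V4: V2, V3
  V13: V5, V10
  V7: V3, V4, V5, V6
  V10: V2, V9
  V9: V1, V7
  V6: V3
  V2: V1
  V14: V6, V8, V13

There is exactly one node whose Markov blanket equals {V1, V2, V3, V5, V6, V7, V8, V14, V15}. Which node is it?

The target node must have every member of {V1, V2, V3, V5, V6, V7, V8, V14, V15} as a parent, child, or co-parent, and no others.
Parents of V4: V2, V3; children: V5, V7, V15; co-parents: V1, V2, V3, V5, V6, V7, V8, V14.
These exactly cover the given set, so the node is V4.

V4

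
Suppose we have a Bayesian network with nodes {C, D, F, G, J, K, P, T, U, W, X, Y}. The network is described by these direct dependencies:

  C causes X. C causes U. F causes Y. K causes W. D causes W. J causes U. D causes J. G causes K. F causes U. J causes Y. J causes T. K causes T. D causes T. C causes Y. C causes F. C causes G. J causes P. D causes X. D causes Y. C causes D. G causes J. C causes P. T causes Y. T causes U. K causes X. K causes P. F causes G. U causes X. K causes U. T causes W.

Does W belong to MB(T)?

W is a child of T.
So W ∈ MB(T).

Yes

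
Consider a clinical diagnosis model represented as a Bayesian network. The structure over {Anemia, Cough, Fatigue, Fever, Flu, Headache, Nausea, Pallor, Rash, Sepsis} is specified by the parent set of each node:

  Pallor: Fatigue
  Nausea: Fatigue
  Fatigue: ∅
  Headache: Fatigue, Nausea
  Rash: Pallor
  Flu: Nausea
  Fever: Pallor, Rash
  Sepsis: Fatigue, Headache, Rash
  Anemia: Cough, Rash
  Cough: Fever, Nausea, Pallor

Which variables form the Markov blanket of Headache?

Recall MB(v) = parents ∪ children ∪ spouses, where spouses are the other parents of v's children.
Parents of Headache: Fatigue, Nausea.
Headache has child Sepsis.
Parents of each child, excluding Headache:
  parents(Sepsis) \ {Headache} = {Fatigue, Rash}.
Taking the union gives {Fatigue, Nausea, Rash, Sepsis}.

{Fatigue, Nausea, Rash, Sepsis}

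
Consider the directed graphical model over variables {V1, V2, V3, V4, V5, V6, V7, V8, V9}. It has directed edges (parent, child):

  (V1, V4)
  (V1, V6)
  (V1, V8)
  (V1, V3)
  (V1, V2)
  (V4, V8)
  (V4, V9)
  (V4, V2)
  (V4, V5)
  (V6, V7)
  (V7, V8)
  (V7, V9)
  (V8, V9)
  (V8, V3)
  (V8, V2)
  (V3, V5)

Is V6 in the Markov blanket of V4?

No

Recall MB(v) = parents ∪ children ∪ spouses, where spouses are the other parents of v's children.
V4's children: V2, V5, V8, V9.
Pa(V4) = {V1}.
Parents of each child, excluding V4:
  V8: V1, V7
  V9: V7, V8
  V2: V1, V8
  V5: V3
MB(V4) = {V1, V2, V3, V5, V7, V8, V9}; V6 is not in this set.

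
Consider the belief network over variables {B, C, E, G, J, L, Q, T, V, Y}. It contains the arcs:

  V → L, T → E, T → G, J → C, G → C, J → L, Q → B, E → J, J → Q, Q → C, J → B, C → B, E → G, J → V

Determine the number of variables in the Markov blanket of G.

5

A node's Markov blanket = Pa ∪ Ch ∪ (parents of Ch other than the node itself).
Ch(G) = {C}.
G's parents: E, T.
Other parents of G's children:
  C's other parents are J, Q.
MB(G) = {C, E, J, Q, T}, which has 5 nodes.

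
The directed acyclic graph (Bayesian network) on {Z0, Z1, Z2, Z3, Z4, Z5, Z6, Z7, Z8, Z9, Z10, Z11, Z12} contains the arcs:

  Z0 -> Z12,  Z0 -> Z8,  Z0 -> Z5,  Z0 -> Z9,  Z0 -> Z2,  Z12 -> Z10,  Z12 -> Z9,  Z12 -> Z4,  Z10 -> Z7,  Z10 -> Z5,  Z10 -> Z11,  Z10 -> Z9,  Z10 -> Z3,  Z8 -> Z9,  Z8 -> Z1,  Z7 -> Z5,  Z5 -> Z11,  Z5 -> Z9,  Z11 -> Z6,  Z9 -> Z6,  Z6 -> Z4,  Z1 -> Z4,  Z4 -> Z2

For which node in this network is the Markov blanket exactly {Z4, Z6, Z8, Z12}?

Z1

The target node must have every member of {Z4, Z6, Z8, Z12} as a parent, child, or co-parent, and no others.
Parents of Z1: Z8; children: Z4; co-parents: Z6, Z12.
These exactly cover the given set, so the node is Z1.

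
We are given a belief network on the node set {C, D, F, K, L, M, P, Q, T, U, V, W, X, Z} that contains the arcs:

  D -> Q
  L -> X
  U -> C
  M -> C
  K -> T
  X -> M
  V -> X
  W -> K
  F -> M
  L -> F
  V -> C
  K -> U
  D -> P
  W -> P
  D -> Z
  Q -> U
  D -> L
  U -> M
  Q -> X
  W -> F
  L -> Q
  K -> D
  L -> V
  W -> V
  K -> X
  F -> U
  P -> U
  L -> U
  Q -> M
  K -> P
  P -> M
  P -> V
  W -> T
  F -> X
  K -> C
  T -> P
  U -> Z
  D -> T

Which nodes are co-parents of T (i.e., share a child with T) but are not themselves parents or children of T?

Children of T: P.
  P: D, K, W
Excluding nodes already adjacent to T (D, K, P, W), the co-parent-only contribution is {}.

{}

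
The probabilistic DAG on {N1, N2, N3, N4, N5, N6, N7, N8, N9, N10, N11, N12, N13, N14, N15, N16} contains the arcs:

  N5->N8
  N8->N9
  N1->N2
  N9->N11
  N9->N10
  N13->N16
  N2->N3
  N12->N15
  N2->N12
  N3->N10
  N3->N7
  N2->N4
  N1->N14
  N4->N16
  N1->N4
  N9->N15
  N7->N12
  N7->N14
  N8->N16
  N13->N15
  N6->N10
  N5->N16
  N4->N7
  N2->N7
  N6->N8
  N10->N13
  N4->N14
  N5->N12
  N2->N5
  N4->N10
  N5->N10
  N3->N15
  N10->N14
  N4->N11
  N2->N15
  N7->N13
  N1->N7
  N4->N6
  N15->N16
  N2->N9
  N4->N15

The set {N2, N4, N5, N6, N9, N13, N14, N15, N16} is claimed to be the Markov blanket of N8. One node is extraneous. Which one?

N8 has parents N5, N6.
N8 has children N9, N16.
Parents of each child, excluding N8:
  N9 also has parent N2.
  parents(N16) \ {N8} = {N4, N5, N13, N15}.
MB(N8) = {N2, N4, N5, N6, N9, N13, N15, N16}.
N14 is neither a parent, child, nor co-parent of N8, so it does not belong.

N14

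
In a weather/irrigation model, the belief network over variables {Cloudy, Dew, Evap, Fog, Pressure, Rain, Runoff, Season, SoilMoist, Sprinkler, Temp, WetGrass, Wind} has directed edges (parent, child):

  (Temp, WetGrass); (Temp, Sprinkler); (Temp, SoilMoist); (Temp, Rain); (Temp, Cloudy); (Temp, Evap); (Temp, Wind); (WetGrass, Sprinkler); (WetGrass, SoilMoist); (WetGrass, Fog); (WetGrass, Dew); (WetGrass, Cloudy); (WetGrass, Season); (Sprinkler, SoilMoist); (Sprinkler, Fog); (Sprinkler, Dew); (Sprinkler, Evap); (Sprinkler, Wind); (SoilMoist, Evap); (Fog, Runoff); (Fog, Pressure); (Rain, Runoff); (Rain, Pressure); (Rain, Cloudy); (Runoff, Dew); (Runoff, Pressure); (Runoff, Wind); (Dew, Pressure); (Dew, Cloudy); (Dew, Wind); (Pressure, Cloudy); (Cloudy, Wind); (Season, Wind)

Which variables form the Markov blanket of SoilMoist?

Parents of SoilMoist: Sprinkler, Temp, WetGrass.
Children of SoilMoist: Evap.
For each child, the remaining parents (spouses of SoilMoist):
  Evap also has parents Sprinkler, Temp.
Union: {Sprinkler, Temp, WetGrass} ∪ {Evap} ∪ {Sprinkler, Temp} = {Evap, Sprinkler, Temp, WetGrass}.

{Evap, Sprinkler, Temp, WetGrass}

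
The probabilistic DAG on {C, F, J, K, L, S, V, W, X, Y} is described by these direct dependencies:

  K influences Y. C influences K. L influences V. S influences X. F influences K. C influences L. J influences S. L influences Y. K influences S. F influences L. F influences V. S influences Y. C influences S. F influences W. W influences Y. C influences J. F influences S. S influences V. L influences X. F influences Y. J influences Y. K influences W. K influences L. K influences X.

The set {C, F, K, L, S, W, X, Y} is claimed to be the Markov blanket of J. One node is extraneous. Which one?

The Markov blanket of a node is its parents, its children, and the other parents of its children.
J has children S, Y.
J has parent C.
Parents of each child, excluding J:
  S: C, F, K
  Y: F, K, L, S, W
MB(J) = {C, F, K, L, S, W, Y}.
X is neither a parent, child, nor co-parent of J, so it does not belong.

X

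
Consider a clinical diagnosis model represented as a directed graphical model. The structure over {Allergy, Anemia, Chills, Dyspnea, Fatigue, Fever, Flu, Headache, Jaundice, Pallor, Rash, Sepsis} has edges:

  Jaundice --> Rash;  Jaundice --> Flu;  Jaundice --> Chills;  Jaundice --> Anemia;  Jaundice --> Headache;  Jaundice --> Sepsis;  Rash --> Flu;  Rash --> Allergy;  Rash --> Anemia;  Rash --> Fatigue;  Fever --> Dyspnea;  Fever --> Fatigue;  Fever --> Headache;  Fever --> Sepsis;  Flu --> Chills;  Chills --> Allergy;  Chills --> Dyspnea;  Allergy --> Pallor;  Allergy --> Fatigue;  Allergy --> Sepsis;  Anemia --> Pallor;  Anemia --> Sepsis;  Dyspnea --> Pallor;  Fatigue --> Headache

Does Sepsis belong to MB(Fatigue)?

No

Fatigue has child Headache.
Fatigue has parents Allergy, Fever, Rash.
Other parents of Fatigue's children:
  Headache: Fever, Jaundice
MB(Fatigue) = {Allergy, Fever, Headache, Jaundice, Rash}; Sepsis is not in this set.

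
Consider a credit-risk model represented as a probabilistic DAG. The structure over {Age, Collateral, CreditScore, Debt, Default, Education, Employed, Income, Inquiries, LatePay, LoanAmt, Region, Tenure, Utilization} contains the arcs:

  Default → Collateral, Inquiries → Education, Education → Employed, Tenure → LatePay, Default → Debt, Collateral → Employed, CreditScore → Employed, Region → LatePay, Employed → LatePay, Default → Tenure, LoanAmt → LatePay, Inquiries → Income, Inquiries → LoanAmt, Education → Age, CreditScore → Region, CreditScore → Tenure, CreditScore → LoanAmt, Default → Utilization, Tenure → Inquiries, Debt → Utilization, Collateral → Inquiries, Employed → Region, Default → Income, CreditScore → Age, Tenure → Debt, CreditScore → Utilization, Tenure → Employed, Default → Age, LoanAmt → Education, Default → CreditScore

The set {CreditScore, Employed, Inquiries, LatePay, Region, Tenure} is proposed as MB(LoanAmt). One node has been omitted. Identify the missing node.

LoanAmt's children: Education, LatePay.
LoanAmt has parents CreditScore, Inquiries.
Co-parents of LoanAmt (other parents of its children):
  parents(Education) \ {LoanAmt} = {Inquiries}.
  LatePay also has parents Employed, Region, Tenure.
MB(LoanAmt) = {CreditScore, Education, Employed, Inquiries, LatePay, Region, Tenure}.
Comparing with the claimed set, Education is missing.

Education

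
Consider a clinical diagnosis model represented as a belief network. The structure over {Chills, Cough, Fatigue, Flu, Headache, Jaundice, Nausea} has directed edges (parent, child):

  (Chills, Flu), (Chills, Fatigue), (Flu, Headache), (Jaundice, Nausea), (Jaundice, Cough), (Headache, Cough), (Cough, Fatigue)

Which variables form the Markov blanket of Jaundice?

{Cough, Headache, Nausea}

By definition, MB(Jaundice) is built from Jaundice's parents, Jaundice's children, and the co-parents of Jaundice.
Parents of Jaundice: none.
Children of Jaundice: Cough, Nausea.
Parents of each child, excluding Jaundice:
  Nausea: —
  Cough: Headache
Taking the union gives {Cough, Headache, Nausea}.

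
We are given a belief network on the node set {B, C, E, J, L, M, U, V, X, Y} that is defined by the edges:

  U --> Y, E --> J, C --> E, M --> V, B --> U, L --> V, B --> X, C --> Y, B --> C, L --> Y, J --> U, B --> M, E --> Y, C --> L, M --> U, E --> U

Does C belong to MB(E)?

Yes

C is a parent of E.
So C ∈ MB(E).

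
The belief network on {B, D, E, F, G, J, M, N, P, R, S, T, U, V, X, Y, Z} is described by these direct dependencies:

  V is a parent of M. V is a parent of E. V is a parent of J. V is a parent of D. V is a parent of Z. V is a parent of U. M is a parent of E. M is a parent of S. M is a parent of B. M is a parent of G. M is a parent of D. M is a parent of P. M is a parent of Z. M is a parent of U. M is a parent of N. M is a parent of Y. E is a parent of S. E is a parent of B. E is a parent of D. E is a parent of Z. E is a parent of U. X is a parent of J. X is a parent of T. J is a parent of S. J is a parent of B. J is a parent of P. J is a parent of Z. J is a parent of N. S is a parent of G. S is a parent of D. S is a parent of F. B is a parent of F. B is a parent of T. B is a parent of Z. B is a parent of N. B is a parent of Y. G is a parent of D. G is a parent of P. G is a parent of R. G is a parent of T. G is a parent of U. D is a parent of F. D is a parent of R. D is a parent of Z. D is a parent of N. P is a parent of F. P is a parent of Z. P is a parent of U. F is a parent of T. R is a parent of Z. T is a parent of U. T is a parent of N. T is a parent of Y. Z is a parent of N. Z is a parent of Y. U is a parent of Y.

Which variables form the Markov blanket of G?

Ch(G) = {D, P, R, T, U}.
G has parents M, S.
For each child, the remaining parents (spouses of G):
  D's other parents are E, M, S, V.
  parents(P) \ {G} = {J, M}.
  parents(R) \ {G} = {D}.
  T also has parents B, F, X.
  U also has parents E, M, P, T, V.
Union: {M, S} ∪ {D, P, R, T, U} ∪ {B, D, E, F, J, M, P, S, T, V, X} = {B, D, E, F, J, M, P, R, S, T, U, V, X}.

{B, D, E, F, J, M, P, R, S, T, U, V, X}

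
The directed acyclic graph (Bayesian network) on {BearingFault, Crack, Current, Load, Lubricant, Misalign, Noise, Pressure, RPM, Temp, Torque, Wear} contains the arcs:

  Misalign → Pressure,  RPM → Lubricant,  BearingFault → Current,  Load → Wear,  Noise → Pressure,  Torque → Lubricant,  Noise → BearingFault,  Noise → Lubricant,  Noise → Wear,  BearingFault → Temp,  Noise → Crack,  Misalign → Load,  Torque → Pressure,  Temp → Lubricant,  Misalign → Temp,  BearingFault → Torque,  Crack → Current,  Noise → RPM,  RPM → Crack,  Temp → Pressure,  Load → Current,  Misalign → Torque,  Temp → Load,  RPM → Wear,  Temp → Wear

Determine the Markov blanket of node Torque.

Ch(Torque) = {Lubricant, Pressure}.
Pa(Torque) = {BearingFault, Misalign}.
Co-parents of Torque (other parents of its children):
  parents(Pressure) \ {Torque} = {Misalign, Noise, Temp}.
  Lubricant's other parents are Noise, RPM, Temp.
Taking the union gives {BearingFault, Lubricant, Misalign, Noise, Pressure, RPM, Temp}.

{BearingFault, Lubricant, Misalign, Noise, Pressure, RPM, Temp}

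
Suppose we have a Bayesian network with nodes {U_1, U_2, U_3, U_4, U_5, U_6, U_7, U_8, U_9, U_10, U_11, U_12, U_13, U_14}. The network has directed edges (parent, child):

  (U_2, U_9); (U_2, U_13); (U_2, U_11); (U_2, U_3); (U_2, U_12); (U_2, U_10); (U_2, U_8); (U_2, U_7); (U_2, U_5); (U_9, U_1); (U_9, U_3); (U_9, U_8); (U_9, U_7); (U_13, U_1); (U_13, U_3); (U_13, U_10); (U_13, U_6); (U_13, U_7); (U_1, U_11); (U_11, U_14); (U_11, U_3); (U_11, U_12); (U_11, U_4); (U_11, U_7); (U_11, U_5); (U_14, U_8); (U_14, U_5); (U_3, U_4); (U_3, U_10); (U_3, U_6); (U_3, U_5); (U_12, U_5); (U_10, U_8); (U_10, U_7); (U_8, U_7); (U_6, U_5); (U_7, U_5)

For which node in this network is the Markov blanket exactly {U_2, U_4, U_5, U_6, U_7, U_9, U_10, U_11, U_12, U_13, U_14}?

The target node must have every member of {U_2, U_4, U_5, U_6, U_7, U_9, U_10, U_11, U_12, U_13, U_14} as a parent, child, or co-parent, and no others.
Parents of U_3: U_2, U_9, U_11, U_13; children: U_4, U_5, U_6, U_10; co-parents: U_2, U_6, U_7, U_11, U_12, U_13, U_14.
These exactly cover the given set, so the node is U_3.

U_3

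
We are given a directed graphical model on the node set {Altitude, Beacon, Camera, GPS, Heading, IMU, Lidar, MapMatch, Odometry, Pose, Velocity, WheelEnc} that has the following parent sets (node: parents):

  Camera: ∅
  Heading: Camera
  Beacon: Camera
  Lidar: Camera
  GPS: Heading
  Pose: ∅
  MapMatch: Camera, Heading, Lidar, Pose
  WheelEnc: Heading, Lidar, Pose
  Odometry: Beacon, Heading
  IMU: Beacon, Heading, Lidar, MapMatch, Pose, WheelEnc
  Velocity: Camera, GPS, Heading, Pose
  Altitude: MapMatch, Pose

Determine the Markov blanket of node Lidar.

Parents of Lidar: Camera.
Lidar's children: IMU, MapMatch, WheelEnc.
Co-parents of Lidar (other parents of its children):
  MapMatch: Camera, Heading, Pose
  WheelEnc: Heading, Pose
  IMU: Beacon, Heading, MapMatch, Pose, WheelEnc
So the Markov blanket of Lidar is {Beacon, Camera, Heading, IMU, MapMatch, Pose, WheelEnc}.

{Beacon, Camera, Heading, IMU, MapMatch, Pose, WheelEnc}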